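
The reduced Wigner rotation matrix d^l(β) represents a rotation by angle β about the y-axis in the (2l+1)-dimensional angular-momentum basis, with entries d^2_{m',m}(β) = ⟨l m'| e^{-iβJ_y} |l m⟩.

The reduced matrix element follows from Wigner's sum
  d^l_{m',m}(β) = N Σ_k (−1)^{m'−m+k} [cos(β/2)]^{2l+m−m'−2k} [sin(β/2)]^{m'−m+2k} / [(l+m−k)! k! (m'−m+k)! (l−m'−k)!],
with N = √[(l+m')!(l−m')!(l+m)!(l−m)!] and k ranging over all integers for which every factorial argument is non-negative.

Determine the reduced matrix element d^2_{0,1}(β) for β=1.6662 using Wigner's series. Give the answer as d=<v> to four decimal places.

d^2_{0,1}(β=1.6662) via Wigner's sum:
Half-angle: c=0.672585, s=0.740020. N=√(2·2·6·1)=4.898979
Admissible k: 1..2 (factorial args all ≥0)
  k=1: (−1)^0·4.8990/(2)·0.6726^3·0.7400^1 = +0.551519
  k=2: (−1)^1·4.8990/(2)·0.6726^1·0.7400^3 = -0.667656
d^2_{0,1}(1.6662) = +0.551519 -0.667656 = -0.116137

d=-0.1161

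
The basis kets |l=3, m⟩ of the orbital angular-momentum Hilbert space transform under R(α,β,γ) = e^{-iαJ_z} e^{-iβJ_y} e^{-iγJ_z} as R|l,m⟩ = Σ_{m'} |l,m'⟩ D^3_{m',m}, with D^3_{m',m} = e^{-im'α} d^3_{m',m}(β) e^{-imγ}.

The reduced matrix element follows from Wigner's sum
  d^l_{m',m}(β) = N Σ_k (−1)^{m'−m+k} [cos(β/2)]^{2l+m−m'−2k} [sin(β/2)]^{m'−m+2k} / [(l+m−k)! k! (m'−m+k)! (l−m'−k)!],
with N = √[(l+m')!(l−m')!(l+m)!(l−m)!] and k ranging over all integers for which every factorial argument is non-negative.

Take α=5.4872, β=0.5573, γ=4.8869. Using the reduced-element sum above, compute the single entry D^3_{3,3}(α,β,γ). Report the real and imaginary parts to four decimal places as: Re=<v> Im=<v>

First d^3_{3,3}(β=0.5573), then the phase factors e^{-i(3)α} and e^{-i(3)γ}:
With c≡cos(β/2)=0.961428 and s≡sin(β/2)=0.275058, N=[720·1·720·1]^{1/2}=720.000000
The bounds max(0,m−m')=0 and min(l+m,l−m')=0 give 1 term
  k=0: (−1)^0·720.0000/(720)·0.9614^6·0.2751^0 = +0.789768
d^3_{3,3}(0.5573) = +0.789768
D = (-0.729205+0.684295i)·(+0.789768)·(-0.499943-0.866058i) = +0.755967+0.228579i

Re=0.7560 Im=0.2286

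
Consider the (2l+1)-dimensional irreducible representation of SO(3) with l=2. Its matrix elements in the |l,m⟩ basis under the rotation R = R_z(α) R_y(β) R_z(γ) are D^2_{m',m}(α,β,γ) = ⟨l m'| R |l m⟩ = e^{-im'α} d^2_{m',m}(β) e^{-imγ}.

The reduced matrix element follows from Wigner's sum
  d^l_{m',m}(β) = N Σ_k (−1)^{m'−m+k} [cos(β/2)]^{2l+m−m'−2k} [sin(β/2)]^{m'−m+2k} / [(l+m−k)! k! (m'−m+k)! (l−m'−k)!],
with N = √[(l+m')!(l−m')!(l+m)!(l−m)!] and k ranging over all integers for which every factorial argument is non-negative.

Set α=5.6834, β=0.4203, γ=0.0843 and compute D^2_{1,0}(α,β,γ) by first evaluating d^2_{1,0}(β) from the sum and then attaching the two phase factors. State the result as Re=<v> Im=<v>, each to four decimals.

Split into d^2_{1,0}(β=0.4203) × two z-phases.
With c≡cos(β/2)=0.978000 and s≡sin(β/2)=0.208607, N=[6·1·2·2]^{1/2}=4.898979
The bounds max(0,m−m')=0 and min(l+m,l−m')=1 give 2 terms
  k=0: (−1)^1·4.8990/(2)·0.9780^3·0.2086^1 = -0.477991
  k=1: (−1)^2·4.8990/(2)·0.9780^1·0.2086^3 = +0.021747
d^2_{1,0}(0.4203) = -0.477991 +0.021747 = -0.456244
Phases: e^{-i·(1)·5.6834}=+0.825457+0.564465i, e^{-i·(0)·0.0843}=+1.000000+0.000000i ⇒ D=-0.376610-0.257534i

Re=-0.3766 Im=-0.2575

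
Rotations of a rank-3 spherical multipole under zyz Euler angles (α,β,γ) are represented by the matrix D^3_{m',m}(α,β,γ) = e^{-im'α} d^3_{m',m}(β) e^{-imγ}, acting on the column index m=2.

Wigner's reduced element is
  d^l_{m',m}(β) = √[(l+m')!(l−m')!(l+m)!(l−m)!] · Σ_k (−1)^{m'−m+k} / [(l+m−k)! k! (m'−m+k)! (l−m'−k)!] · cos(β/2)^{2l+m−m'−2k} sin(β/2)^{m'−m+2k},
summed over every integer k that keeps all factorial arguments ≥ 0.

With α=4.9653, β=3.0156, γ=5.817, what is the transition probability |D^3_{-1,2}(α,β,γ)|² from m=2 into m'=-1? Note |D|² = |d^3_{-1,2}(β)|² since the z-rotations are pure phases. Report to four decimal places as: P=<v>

First d^3_{-1,2}(β=3.0156), then the phase factors e^{-i(-1)α} and e^{-i(2)γ}:
Half-angle: c=0.062955, s=0.998016. N=√(2·24·120·1)=75.894664
k: max(0,(2)−(-1))=3 … min(3+(2),3−(-1))=4
  k=3: (−1)^0·75.8947/(12)·0.0630^3·0.9980^3 = +0.001569
  k=4: (−1)^1·75.8947/(24)·0.0630^1·0.9980^5 = -0.197113
d^3_{-1,2}(3.0156) = +0.001569 -0.197113 = -0.195545
|D^3_{-1,2}|² = |d^3_{-1,2}(β)|² = (-0.195545)² = 0.038238 (the z-rotation phases have unit modulus)

P=0.0382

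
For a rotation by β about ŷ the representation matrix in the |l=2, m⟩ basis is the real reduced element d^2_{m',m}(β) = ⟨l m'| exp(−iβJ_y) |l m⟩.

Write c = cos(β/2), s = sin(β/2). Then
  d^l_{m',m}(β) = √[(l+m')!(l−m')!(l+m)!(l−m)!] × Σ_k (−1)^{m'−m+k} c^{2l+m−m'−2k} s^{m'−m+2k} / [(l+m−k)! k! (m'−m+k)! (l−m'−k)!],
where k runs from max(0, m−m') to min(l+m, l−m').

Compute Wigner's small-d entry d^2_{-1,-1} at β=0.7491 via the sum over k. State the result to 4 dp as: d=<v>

d=0.4024

d^2_{-1,-1}(β=0.7491) via Wigner's sum:
c=cos(0.7491/2)=0.930672, s=sin(0.7491/2)=0.365854; N=√[1·6·1·6]=6.000000
The bounds max(0,m−m')=0 and min(l+m,l−m')=1 give 2 terms
  k=0: (−1)^0·6.0000/(6)·0.9307^4·0.3659^0 = +0.750218
  k=1: (−1)^1·6.0000/(2)·0.9307^2·0.3659^2 = -0.347800
d^2_{-1,-1}(0.7491) = +0.750218 -0.347800 = +0.402417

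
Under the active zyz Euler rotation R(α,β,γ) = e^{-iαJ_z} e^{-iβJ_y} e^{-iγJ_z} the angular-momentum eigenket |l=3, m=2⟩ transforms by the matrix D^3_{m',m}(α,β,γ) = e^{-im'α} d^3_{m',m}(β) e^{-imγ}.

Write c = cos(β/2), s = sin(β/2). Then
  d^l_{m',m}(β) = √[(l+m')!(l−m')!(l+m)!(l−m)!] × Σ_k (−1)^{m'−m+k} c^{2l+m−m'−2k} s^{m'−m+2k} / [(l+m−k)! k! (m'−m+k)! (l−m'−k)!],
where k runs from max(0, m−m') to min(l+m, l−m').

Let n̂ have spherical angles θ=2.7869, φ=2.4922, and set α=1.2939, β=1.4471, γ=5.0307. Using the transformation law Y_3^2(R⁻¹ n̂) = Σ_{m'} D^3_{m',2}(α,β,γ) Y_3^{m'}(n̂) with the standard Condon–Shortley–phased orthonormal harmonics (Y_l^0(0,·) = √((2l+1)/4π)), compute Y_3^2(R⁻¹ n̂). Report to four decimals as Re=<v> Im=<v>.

Re=-0.0099 Im=-0.0002

Need the full column D^3_{m',2} for m'=−3..3 at α=1.2939, β=1.4471, γ=5.0307.
cos(β/2)=0.749460, sin(β/2)=0.662049
d^3_{-3,2}: single k=5 term ⇒ +0.233494;  D = +0.232245+0.024120i
d^3_{-2,2}: k∈[4..5] ⇒ +0.539546 -0.084206 = +0.455340;  D = +0.169056-0.422794i
d^3_{-1,2}: k∈[3..4] ⇒ +0.772586 -0.301440 = +0.471146;  D = -0.372987-0.287854i
d^3_{0,2}: k∈[2..3] ⇒ +0.757418 -0.591043 = +0.166375;  D = -0.133783+0.098907i
d^3_{1,2}: k∈[1..2] ⇒ +0.495032 -0.772586 = -0.277554;  D = -0.097704-0.259789i
d^3_{2,2}: k∈[0..1] ⇒ +0.177211 -0.691425 = -0.514214;  D = -0.512451+0.042543i
d^3_{3,2}: single k=0 term ⇒ -0.383450;  D = -0.073949+0.376252i
Y_3^{m'}(θ=2.7869,φ=2.4922) and Σ D·Y over m':
  (+0.2322+0.0241i)·(+0.0064-0.0162i)  (+0.1691-0.4228i)·(-0.0311-0.1113i)  (-0.3730-0.2879i)·(-0.3037-0.2306i)  (-0.1338+0.0989i)·(-0.4888+0.0000i)  (-0.0977-0.2598i)·(+0.3037-0.2306i)  (-0.5125+0.0425i)·(-0.0311+0.1113i)  (-0.0739+0.3763i)·(-0.0064-0.0162i)
Y_3^2(R⁻¹ n̂) = -0.009941-0.000221i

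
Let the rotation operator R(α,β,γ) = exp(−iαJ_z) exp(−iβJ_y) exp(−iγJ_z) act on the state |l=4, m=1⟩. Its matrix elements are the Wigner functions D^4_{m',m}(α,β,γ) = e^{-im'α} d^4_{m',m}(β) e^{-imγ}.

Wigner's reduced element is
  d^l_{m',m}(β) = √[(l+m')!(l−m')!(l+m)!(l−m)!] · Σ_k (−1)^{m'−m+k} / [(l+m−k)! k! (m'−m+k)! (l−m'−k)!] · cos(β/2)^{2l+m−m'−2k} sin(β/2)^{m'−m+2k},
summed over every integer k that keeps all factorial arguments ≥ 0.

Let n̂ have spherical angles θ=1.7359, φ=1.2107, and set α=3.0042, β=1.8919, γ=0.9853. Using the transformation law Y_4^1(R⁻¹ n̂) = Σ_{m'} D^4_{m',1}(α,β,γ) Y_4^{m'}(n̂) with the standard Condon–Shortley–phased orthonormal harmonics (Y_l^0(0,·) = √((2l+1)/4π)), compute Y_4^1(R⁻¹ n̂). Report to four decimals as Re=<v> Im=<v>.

Re=0.1406 Im=0.1492

Need the full column D^4_{m',1} for m'=−4..4 at α=3.0042, β=1.8919, γ=0.9853.
cos(β/2)=0.584973, sin(β/2)=0.811053
d^4_{-4,1}: single k=5 term ⇒ +0.525711;  D = +0.018882-0.525372i
d^4_{-3,1}: k∈[4..5] ⇒ +0.670283 -0.773102 = -0.102819;  D = +0.017731-0.101279i
d^4_{-2,1}: k∈[3..5] ⇒ +0.516821 -1.490250 +0.572950 = -0.400479;  D = -0.122441+0.381303i
d^4_{-1,1}: k∈[2..5] ⇒ +0.263580 -1.520059 +1.461026 -0.187238 = +0.017308;  D = -0.007499+0.015599i
d^4_{0,1}: k∈[1..4] ⇒ +0.085018 -0.980600 +1.885034 -0.603942 = +0.385510;  D = +0.213038-0.321299i
d^4_{1,1}: k∈[0..3] ⇒ +0.013711 -0.395369 +1.520059 -0.974017 = +0.164384;  D = -0.108749+0.123271i
d^4_{2,1}: k∈[0..2] ⇒ -0.080656 +0.775232 -0.993500 = -0.298923;  D = -0.226592+0.194965i
d^4_{3,1}: k∈[0..1] ⇒ +0.209210 -0.670283 = -0.461073;  D = +0.387399-0.250021i
d^4_{4,1}: single k=0 term ⇒ -0.273476;  D = -0.247923+0.115427i
Y_4^{m'}(θ=1.7359,φ=1.2107) and Σ D·Y over m':
  (+0.0189-0.5254i)·(+0.0545+0.4154i)  (+0.0177-0.1013i)·(+0.1742-0.0930i)  (-0.1224+0.3813i)·(+0.1984+0.1741i)  (-0.0075+0.0156i)·(+0.0760-0.2018i)  (+0.2130-0.3213i)·(+0.2343+0.0000i)  (-0.1087+0.1233i)·(-0.0760-0.2018i)  (-0.2266+0.1950i)·(+0.1984-0.1741i)  (+0.3874-0.2500i)·(-0.1742-0.0930i)  (-0.2479+0.1154i)·(+0.0545-0.4154i)
Y_4^1(R⁻¹ n̂) = +0.140595+0.149164i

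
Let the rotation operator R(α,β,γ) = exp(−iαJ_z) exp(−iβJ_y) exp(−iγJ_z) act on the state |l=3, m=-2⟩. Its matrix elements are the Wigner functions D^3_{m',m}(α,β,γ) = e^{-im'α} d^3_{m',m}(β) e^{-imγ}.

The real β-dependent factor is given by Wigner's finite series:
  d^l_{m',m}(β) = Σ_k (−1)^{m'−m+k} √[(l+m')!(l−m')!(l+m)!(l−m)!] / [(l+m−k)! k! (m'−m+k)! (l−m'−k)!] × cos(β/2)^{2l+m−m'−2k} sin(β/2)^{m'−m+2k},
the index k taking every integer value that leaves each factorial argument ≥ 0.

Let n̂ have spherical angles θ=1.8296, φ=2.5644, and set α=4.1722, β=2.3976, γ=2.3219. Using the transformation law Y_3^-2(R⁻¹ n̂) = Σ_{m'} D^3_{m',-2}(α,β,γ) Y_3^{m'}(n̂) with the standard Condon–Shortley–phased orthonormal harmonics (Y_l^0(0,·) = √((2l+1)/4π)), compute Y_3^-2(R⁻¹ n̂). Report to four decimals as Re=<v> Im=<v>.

Re=0.0748 Im=0.1450

Need the full column D^3_{m',-2} for m'=−3..3 at α=4.1722, β=2.3976, γ=2.3219.
cos(β/2)=0.363476, sin(β/2)=0.931604
d^3_{-3,-2}: single k=1 term ⇒ +0.014477;  D = -0.001710-0.014376i
d^3_{-2,-2}: k∈[0..1] ⇒ +0.002306 -0.075742 = -0.073436;  D = -0.066998-0.030067i
d^3_{-1,-2}: k∈[0..1] ⇒ -0.018690 +0.245556 = +0.226866;  D = -0.186109+0.129737i
d^3_{0,-2}: k∈[0..1] ⇒ +0.082971 -0.545050 = -0.462079;  D = +0.031669+0.460993i
d^3_{1,-2}: k∈[0..1] ⇒ -0.245556 +0.806550 = +0.560994;  D = +0.499758+0.254867i
d^3_{2,-2}: k∈[0..1] ⇒ +0.497561 -0.653713 = -0.156152;  D = +0.132383-0.082814i
d^3_{3,-2}: single k=0 term ⇒ -0.624751;  D = +0.011756+0.624641i
Y_3^{m'}(θ=1.8296,φ=2.5644) and Σ D·Y over m':
  (-0.0017-0.0144i)·(+0.0603-0.3721i)  (-0.0670-0.0301i)·(-0.0989-0.2235i)  (-0.1861+0.1297i)·(+0.1761+0.1146i)  (+0.0317+0.4610i)·(+0.2552+0.0000i)  (+0.4998+0.2549i)·(-0.1761+0.1146i)  (+0.1324-0.0828i)·(-0.0989+0.2235i)  (+0.0118+0.6246i)·(-0.0603-0.3721i)
Y_3^-2(R⁻¹ n̂) = +0.074794+0.145023i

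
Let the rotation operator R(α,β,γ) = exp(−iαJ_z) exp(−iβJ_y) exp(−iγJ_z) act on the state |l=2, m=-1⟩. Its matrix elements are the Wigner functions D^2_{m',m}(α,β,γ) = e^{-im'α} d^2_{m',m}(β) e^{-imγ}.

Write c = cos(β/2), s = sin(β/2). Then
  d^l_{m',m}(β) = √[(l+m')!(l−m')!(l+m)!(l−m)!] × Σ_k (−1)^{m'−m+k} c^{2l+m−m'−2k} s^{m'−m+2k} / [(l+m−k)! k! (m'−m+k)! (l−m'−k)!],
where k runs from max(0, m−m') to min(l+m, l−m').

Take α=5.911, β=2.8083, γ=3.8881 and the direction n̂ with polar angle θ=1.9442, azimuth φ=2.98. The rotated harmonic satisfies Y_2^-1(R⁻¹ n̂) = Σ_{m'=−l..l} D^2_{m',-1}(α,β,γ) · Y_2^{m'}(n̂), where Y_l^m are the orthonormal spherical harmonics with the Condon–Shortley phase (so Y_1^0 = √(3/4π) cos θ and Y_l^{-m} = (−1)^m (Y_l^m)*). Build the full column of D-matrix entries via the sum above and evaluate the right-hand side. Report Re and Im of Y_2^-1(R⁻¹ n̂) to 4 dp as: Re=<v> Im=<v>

Need the full column D^2_{m',-1} for m'=−2..2 at α=5.911, β=2.8083, γ=3.8881.
cos(β/2)=0.165876, sin(β/2)=0.986147
d^2_{-2,-1}: single k=1 term ⇒ +0.009002;  D = -0.009002-0.000019i
d^2_{-1,-1}: k∈[0..1] ⇒ +0.000757 -0.080273 = -0.079516;  D = +0.074010+0.029074i
d^2_{0,-1}: k∈[0..1] ⇒ -0.011025 +0.389658 = +0.378633;  D = -0.277942-0.257122i
d^2_{1,-1}: k∈[0..1] ⇒ +0.080273 -0.945727 = -0.865454;  D = +0.378081+0.778502i
d^2_{2,-1}: single k=0 term ⇒ -0.318155;  D = +0.025399+0.317139i
Y_2^{m'}(θ=1.9442,φ=2.98) and Σ D·Y over m':
  (-0.0090-0.0000i)·(+0.3175+0.1064i)  (+0.0740+0.0291i)·(+0.2590+0.0422i)  (-0.2779-0.2571i)·(-0.1895+0.0000i)  (+0.3781+0.7785i)·(-0.2590+0.0422i)  (+0.0254+0.3171i)·(+0.3175-0.1064i)
Y_2^-1(R⁻¹ n̂) = -0.021238-0.029240i

Re=-0.0212 Im=-0.0292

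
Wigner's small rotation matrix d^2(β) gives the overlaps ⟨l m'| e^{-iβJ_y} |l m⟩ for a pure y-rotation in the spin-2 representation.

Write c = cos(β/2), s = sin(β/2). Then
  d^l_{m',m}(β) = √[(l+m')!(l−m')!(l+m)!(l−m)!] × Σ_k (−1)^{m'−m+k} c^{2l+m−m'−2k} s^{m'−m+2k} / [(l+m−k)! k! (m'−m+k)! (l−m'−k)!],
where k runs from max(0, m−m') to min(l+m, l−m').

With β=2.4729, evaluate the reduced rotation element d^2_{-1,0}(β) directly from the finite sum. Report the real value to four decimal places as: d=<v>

d^2_{-1,0}(β=2.4729) via Wigner's sum:
c=cos(2.4729/2)=0.328152, s=sin(2.4729/2)=0.944625; N=√[1·6·2·2]=4.898979
k: max(0,(0)−(-1))=1 … min(2+(0),2−(-1))=2
  k=1: (−1)^0·4.8990/(2)·0.3282^3·0.9446^1 = +0.081763
  k=2: (−1)^1·4.8990/(2)·0.3282^1·0.9446^3 = -0.677530
d^2_{-1,0}(2.4729) = +0.081763 -0.677530 = -0.595767

d=-0.5958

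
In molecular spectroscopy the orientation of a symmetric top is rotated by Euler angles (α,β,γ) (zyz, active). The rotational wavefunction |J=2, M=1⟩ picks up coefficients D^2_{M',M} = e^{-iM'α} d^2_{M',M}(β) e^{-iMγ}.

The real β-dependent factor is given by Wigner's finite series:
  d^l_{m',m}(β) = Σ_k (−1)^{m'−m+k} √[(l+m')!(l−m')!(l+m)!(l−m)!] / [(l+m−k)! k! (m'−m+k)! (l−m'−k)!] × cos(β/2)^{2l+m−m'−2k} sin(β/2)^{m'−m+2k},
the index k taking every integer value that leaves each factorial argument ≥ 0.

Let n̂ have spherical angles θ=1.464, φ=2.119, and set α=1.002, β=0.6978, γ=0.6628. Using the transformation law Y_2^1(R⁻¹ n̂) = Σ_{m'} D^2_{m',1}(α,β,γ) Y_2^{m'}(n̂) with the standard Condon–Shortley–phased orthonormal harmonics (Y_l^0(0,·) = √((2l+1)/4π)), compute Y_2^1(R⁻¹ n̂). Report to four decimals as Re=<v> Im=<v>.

Need the full column D^2_{m',1} for m'=−2..2 at α=1.002, β=0.6978, γ=0.6628.
cos(β/2)=0.939749, sin(β/2)=0.341864
d^2_{-2,1}: single k=3 term ⇒ +0.075094;  D = +0.017090+0.073123i
d^2_{-1,1}: k∈[2..3] ⇒ +0.309637 -0.013659 = +0.295978;  D = +0.279114+0.098482i
d^2_{0,1}: k∈[1..2] ⇒ +0.694969 -0.091971 = +0.602998;  D = +0.475327-0.371041i
d^2_{1,1}: k∈[0..1] ⇒ +0.779916 -0.309637 = +0.470280;  D = -0.044143-0.468203i
d^2_{2,1}: single k=0 term ⇒ -0.567440;  D = +0.504674+0.259407i
Y_2^{m'}(θ=1.464,φ=2.119) and Σ D·Y over m':
  (+0.0171+0.0731i)·(-0.1744+0.3397i)  (+0.2791+0.0985i)·(-0.0427-0.0699i)  (+0.4753-0.3710i)·(-0.3046+0.0000i)  (-0.0441-0.4682i)·(+0.0427-0.0699i)  (+0.5047+0.2594i)·(-0.1744-0.3397i)
Y_2^1(R⁻¹ n̂) = -0.212169-0.151214i

Re=-0.2122 Im=-0.1512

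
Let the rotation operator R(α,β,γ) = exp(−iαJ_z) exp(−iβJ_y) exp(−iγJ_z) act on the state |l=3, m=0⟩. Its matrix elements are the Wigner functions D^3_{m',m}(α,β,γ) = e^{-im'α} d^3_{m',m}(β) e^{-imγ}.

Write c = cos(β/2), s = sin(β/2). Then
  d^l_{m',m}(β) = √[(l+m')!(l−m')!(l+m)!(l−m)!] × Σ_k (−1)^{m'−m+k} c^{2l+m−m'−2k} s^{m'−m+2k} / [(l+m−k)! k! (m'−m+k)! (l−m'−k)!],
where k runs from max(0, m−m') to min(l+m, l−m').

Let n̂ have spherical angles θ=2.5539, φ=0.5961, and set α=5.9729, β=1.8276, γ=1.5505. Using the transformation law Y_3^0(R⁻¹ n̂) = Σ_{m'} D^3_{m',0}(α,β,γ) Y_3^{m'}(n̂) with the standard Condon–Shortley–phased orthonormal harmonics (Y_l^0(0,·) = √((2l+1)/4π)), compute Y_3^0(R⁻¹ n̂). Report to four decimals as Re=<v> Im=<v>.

Re=-0.3097 Im=0.0000

Need the full column D^3_{m',0} for m'=−3..3 at α=5.9729, β=1.8276, γ=1.5505.
cos(β/2)=0.610741, sin(β/2)=0.791830
d^3_{-3,0}: single k=3 term ⇒ +0.505805;  D = +0.302040-0.405722i
d^3_{-2,0}: k∈[2..3] ⇒ +0.477808 -0.803163 = -0.325354;  D = -0.264691+0.189193i
d^3_{-1,0}: k∈[1..3] ⇒ +0.233082 -1.175384 +0.658580 = -0.283722;  D = -0.270174+0.086629i
d^3_{0,0}: k∈[0..3] ⇒ +0.051897 -0.785119 +1.319731 -0.246486 = +0.340023;  D = +0.340023+0.000000i
d^3_{1,0}: k∈[0..2] ⇒ -0.233082 +1.175384 -0.658580 = +0.283722;  D = +0.270174+0.086629i
d^3_{2,0}: k∈[0..1] ⇒ +0.477808 -0.803163 = -0.325354;  D = -0.264691-0.189193i
d^3_{3,0}: single k=0 term ⇒ -0.505805;  D = -0.302040-0.405722i
Y_3^{m'}(θ=2.5539,φ=0.5961) and Σ D·Y over m':
  (+0.3020-0.4057i)·(-0.0153-0.0694i)  (-0.2647+0.1892i)·(-0.0966+0.2429i)  (-0.2702+0.0866i)·(+0.3652-0.2478i)  (+0.3400+0.0000i)·(-0.1438+0.0000i)  (+0.2702+0.0866i)·(-0.3652-0.2478i)  (-0.2647-0.1892i)·(-0.0966-0.2429i)  (-0.3020-0.4057i)·(+0.0153-0.0694i)
Y_3^0(R⁻¹ n̂) = -0.309682-0.000000i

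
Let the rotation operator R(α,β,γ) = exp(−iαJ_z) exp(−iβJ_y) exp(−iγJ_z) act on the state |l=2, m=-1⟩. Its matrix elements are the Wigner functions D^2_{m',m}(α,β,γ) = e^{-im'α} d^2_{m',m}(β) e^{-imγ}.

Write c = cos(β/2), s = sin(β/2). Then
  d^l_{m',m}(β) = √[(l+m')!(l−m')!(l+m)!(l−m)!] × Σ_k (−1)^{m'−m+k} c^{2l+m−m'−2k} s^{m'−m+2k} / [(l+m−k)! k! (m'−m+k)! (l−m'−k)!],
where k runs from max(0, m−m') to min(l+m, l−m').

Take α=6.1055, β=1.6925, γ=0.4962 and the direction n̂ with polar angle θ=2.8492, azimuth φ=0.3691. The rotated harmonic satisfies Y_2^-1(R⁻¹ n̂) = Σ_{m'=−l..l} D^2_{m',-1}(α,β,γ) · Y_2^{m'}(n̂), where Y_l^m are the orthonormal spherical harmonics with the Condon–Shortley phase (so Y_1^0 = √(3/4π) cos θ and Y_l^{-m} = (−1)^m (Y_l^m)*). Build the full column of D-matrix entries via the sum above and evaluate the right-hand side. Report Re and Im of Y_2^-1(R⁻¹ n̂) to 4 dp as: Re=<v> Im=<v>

Need the full column D^2_{m',-1} for m'=−2..2 at α=6.1055, β=1.6925, γ=0.4962.
cos(β/2)=0.662796, sin(β/2)=0.748800
d^2_{-2,-1}: single k=1 term ⇒ +0.436049;  D = +0.431732+0.061206i
d^2_{-1,-1}: k∈[0..1] ⇒ +0.192983 -0.738946 = -0.545963;  D = -0.518502-0.170972i
d^2_{0,-1}: k∈[0..1] ⇒ -0.534049 +0.681637 = +0.147588;  D = +0.129789+0.070265i
d^2_{1,-1}: k∈[0..1] ⇒ +0.738946 -0.314386 = +0.424559;  D = +0.331752+0.264936i
d^2_{2,-1}: single k=0 term ⇒ -0.556554;  D = -0.366659-0.418705i
Y_2^{m'}(θ=2.8492,φ=0.3691) and Σ D·Y over m':
  (+0.4317+0.0612i)·(+0.0237-0.0216i)  (-0.5185-0.1710i)·(-0.1989+0.0769i)  (+0.1298+0.0703i)·(+0.5522+0.0000i)  (+0.3318+0.2649i)·(+0.1989+0.0769i)  (-0.3667-0.4187i)·(+0.0237+0.0216i)
Y_2^-1(R⁻¹ n̂) = +0.245437+0.085391i

Re=0.2454 Im=0.0854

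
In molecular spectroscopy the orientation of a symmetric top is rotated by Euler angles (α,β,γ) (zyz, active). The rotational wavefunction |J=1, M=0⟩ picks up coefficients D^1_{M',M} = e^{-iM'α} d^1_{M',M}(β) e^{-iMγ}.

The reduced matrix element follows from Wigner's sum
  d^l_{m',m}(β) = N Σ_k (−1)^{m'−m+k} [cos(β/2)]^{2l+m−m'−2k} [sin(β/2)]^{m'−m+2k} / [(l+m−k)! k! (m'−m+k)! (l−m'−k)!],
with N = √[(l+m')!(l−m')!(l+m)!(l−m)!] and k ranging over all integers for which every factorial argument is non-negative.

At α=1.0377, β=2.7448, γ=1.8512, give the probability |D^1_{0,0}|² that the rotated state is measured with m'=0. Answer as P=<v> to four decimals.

P=0.8506

D^1_{0,0}(1.0377,2.7448,1.8512) = e^{-i·0·1.0377}·d^1_{0,0}(2.7448)·e^{-i·0·1.8512}. Compute d first:
With c≡cos(β/2)=0.197097 and s≡sin(β/2)=0.980384, N=[1·1·1·1]^{1/2}=1.000000
k: max(0,(0)−(0))=0 … min(1+(0),1−(0))=1
  k=0: (−1)^0·1.0000/(1)·0.1971^2·0.9804^0 = +0.038847
  k=1: (−1)^1·1.0000/(1)·0.1971^0·0.9804^2 = -0.961153
d^1_{0,0}(2.7448) = +0.038847 -0.961153 = -0.922305
|D^1_{0,0}|² = |d^1_{0,0}(β)|² = (-0.922305)² = 0.850647 (the z-rotation phases have unit modulus)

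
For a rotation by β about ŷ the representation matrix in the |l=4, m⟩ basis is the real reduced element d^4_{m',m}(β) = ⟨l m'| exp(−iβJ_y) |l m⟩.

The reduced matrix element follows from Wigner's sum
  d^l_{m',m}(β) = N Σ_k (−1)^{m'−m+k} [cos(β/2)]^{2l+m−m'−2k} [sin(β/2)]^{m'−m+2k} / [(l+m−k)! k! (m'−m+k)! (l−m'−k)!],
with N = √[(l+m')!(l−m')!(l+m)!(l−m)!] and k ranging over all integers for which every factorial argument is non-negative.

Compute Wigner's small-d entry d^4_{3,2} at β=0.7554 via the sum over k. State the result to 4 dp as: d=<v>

d^4_{3,2}(β=0.7554) via Wigner's sum:
Half-angle: c=0.929515, s=0.368784. N=√(5040·1·720·2)=2693.993318
Admissible k: 0..1 (factorial args all ≥0)
  k=0: (−1)^1·2693.9933/(720)·0.9295^7·0.3688^1 = -0.827240
  k=1: (−1)^2·2693.9933/(240)·0.9295^5·0.3688^3 = +0.390645
d^4_{3,2}(0.7554) = -0.827240 +0.390645 = -0.436594

d=-0.4366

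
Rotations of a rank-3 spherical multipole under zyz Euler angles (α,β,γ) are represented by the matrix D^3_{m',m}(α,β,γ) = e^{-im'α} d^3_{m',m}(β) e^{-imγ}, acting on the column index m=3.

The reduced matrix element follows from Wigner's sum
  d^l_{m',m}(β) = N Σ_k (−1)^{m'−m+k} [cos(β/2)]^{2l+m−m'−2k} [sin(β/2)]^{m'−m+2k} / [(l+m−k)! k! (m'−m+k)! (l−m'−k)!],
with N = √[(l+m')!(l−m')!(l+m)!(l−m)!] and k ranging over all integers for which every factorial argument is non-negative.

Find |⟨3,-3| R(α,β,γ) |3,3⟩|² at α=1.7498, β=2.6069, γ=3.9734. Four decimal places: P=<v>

P=0.6479

Split into d^3_{-3,3}(β=2.6069) × two z-phases.
With c≡cos(β/2)=0.264173 and s≡sin(β/2)=0.964475, N=[1·720·720·1]^{1/2}=720.000000
Admissible k: 6..6 (factorial args all ≥0)
  k=6: (−1)^0·720.0000/(720)·0.2642^0·0.9645^6 = +0.804909
d^3_{-3,3}(2.6069) = +0.804909
|D^3_{-3,3}|² = |d^3_{-3,3}(β)|² = (+0.804909)² = 0.647878 (the z-rotation phases have unit modulus)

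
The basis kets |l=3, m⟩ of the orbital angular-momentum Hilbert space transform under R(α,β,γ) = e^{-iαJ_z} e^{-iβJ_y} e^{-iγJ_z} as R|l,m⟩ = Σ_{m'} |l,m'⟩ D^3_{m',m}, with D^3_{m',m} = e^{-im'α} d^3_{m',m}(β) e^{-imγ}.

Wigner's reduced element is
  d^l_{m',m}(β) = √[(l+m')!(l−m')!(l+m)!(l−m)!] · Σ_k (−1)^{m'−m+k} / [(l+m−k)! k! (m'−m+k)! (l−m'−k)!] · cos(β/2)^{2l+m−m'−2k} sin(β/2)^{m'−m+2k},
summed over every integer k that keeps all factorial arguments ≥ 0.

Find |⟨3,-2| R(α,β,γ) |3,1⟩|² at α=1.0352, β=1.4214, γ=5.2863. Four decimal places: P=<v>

P=0.2316

D^3_{-2,1}(1.0352,1.4214,5.2863) = e^{-i·-2·1.0352}·d^3_{-2,1}(1.4214)·e^{-i·1·5.2863}. Compute d first:
c=cos(1.4214/2)=0.757905, s=sin(1.4214/2)=0.652364; N=√[1·120·24·2]=75.894664
k∈{3,4} keeps every argument non-negative
  k=3: (−1)^0·75.8947/(12)·0.7579^3·0.6524^3 = +0.764444
  k=4: (−1)^1·75.8947/(24)·0.7579^1·0.6524^5 = -0.283183
d^3_{-2,1}(1.4214) = +0.764444 -0.283183 = +0.481262
|D^3_{-2,1}|² = |d^3_{-2,1}(β)|² = (+0.481262)² = 0.231613 (the z-rotation phases have unit modulus)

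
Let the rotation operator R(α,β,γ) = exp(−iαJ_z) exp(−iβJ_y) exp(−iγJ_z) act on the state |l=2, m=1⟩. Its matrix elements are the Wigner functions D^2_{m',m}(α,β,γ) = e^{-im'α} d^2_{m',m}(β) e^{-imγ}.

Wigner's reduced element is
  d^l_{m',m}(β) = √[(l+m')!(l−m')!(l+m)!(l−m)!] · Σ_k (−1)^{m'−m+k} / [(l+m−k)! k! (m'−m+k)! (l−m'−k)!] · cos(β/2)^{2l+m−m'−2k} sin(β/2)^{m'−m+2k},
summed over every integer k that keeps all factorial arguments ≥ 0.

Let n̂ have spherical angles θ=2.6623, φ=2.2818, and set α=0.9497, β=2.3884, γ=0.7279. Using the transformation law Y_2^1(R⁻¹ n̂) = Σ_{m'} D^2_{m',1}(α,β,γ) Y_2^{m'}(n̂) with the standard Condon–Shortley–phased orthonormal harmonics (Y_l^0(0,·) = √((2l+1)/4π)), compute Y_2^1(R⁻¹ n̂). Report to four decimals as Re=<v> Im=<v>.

Need the full column D^2_{m',1} for m'=−2..2 at α=0.9497, β=2.3884, γ=0.7279.
cos(β/2)=0.367757, sin(β/2)=0.929922
d^2_{-2,1}: single k=3 term ⇒ +0.591467;  D = +0.229945+0.544939i
d^2_{-1,1}: k∈[2..3] ⇒ +0.350863 -0.747800 = -0.396938;  D = -0.387214-0.087321i
d^2_{0,1}: k∈[1..2] ⇒ +0.113294 -0.724396 = -0.611103;  D = -0.456233+0.406569i
d^2_{1,1}: k∈[0..1] ⇒ +0.018291 -0.350863 = -0.332571;  D = +0.035452+0.330676i
d^2_{2,1}: single k=0 term ⇒ -0.092504;  D = +0.080538+0.045505i
Y_2^{m'}(θ=2.6623,φ=2.2818) and Σ D·Y over m':
  (+0.2299+0.5449i)·(-0.0122+0.0812i)  (-0.3872-0.0873i)·(+0.2063+0.2395i)  (-0.4562+0.4066i)·(+0.4296+0.0000i)  (+0.0355+0.3307i)·(-0.2063+0.2395i)  (+0.0805+0.0455i)·(-0.0122-0.0812i)
Y_2^1(R⁻¹ n̂) = -0.385822+0.009109i

Re=-0.3858 Im=0.0091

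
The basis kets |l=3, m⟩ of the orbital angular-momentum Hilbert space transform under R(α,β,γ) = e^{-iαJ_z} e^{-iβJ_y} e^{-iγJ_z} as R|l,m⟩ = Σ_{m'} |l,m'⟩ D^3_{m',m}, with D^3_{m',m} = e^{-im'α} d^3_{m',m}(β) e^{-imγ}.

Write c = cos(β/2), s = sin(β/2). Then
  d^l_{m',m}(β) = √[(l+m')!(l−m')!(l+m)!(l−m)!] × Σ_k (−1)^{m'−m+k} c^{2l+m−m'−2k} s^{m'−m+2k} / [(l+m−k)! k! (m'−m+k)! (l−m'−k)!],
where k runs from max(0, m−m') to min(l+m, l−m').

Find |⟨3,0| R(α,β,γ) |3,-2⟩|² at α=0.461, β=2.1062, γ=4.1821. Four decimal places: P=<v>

P=0.2670

First d^3_{0,-2}(β=2.1062), then the phase factors e^{-i(0)α} and e^{-i(-2)γ}:
c=cos(2.1062/2)=0.494880, s=sin(2.1062/2)=0.868962; N=√[6·6·1·120]=65.726707
The bounds max(0,m−m')=0 and min(l+m,l−m')=1 give 2 terms
  k=0: (−1)^2·65.7267/(12)·0.4949^4·0.8690^2 = +0.248062
  k=1: (−1)^3·65.7267/(12)·0.4949^2·0.8690^4 = -0.764825
d^3_{0,-2}(2.1062) = +0.248062 -0.764825 = -0.516763
|D^3_{0,-2}|² = |d^3_{0,-2}(β)|² = (-0.516763)² = 0.267044 (the z-rotation phases have unit modulus)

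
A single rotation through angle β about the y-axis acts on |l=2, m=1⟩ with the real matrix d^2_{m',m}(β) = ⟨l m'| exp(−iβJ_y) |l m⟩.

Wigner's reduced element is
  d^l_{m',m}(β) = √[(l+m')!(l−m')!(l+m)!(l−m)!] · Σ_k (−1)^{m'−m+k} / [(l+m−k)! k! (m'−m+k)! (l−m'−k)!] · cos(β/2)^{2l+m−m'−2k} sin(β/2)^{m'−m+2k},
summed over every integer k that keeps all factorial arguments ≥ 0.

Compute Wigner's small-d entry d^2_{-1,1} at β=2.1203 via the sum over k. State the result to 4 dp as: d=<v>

d=-0.0339

d^2_{-1,1}(β=2.1203) via Wigner's sum:
With c≡cos(β/2)=0.488741 and s≡sin(β/2)=0.872429, N=[1·6·6·1]^{1/2}=6.000000
k∈{2,3} keeps every argument non-negative
  k=2: (−1)^0·6.0000/(2)·0.4887^2·0.8724^2 = +0.545430
  k=3: (−1)^1·6.0000/(6)·0.4887^0·0.8724^4 = -0.579322
d^2_{-1,1}(2.1203) = +0.545430 -0.579322 = -0.033892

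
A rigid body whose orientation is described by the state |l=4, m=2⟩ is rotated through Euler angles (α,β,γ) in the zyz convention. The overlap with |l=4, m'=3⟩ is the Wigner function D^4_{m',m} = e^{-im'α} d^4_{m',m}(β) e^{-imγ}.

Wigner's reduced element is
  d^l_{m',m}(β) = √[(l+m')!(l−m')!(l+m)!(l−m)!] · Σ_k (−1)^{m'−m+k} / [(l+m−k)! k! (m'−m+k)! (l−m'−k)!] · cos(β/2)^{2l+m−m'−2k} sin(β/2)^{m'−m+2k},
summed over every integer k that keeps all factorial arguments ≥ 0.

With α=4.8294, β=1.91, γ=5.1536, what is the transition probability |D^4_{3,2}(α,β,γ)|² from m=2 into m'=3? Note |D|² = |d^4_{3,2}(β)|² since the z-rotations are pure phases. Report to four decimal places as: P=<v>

Split into d^4_{3,2}(β=1.91) × two z-phases.
c=cos(1.91/2)=0.577609, s=sin(1.91/2)=0.816314; N=√[5040·1·720·2]=2693.993318
k∈{0,1} keeps every argument non-negative
  k=0: (−1)^1·2693.9933/(720)·0.5776^7·0.8163^1 = -0.065518
  k=1: (−1)^2·2693.9933/(240)·0.5776^5·0.8163^3 = +0.392578
d^4_{3,2}(1.91) = -0.065518 +0.392578 = +0.327060
|D^4_{3,2}|² = |d^4_{3,2}(β)|² = (+0.327060)² = 0.106968 (the z-rotation phases have unit modulus)

P=0.1070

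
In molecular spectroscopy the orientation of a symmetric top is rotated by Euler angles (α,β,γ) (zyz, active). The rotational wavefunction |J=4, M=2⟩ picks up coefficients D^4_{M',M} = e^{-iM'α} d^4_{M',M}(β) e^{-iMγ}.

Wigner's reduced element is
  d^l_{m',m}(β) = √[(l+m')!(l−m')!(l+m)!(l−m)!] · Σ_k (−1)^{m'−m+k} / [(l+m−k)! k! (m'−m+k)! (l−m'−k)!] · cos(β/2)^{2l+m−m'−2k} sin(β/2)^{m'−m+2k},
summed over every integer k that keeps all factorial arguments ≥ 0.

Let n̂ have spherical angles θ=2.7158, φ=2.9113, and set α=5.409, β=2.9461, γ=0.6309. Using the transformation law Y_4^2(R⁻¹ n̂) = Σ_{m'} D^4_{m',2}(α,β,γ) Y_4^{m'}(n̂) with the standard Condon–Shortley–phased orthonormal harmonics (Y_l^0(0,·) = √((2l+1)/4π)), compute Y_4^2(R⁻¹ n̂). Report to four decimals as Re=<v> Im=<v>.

Need the full column D^4_{m',2} for m'=−4..4 at α=5.409, β=2.9461, γ=0.6309.
cos(β/2)=0.097591, sin(β/2)=0.995227
d^4_{-4,2}: single k=6 term ⇒ +0.048970;  D = +0.002259+0.048918i
d^4_{-3,2}: k∈[5..6] ⇒ +0.010186 -0.353123 = -0.342937;  D = +0.252608-0.231937i
d^4_{-2,2}: k∈[4..6] ⇒ +0.001335 -0.111053 +0.962445 = +0.852727;  D = -0.845373-0.111745i
d^4_{-1,2}: k∈[3..5] ⇒ +0.000123 -0.019251 +0.400404 = +0.381277;  D = -0.204203-0.321984i
d^4_{0,2}: k∈[2..4] ⇒ +0.000008 -0.002251 +0.087795 = +0.085552;  D = +0.026017-0.081500i
d^4_{1,2}: k∈[1..3] ⇒ +0.000000 -0.000185 +0.012834 = +0.012649;  D = +0.011711-0.004781i
d^4_{2,2}: k∈[0..2] ⇒ +0.000000 -0.000010 +0.001335 = +0.001325;  D = +0.001171+0.000619i
d^4_{3,2}: k∈[0..1] ⇒ -0.000000 +0.000098 = +0.000098;  D = +0.000020+0.000095i
d^4_{4,2}: single k=0 term ⇒ +0.000005;  D = -0.000003+0.000004i
Y_4^{m'}(θ=2.7158,φ=2.9113) and Σ D·Y over m':
  (+0.0023+0.0489i)·(+0.0078+0.0103i)  (+0.2526-0.2319i)·(+0.0619+0.0512i)  (-0.8454-0.1117i)·(+0.2457+0.1219i)  (-0.2042-0.3220i)·(+0.4861+0.1140i)  (+0.0260-0.0815i)·(+0.2321+0.0000i)  (+0.0117-0.0048i)·(-0.4861+0.1140i)  (+0.0012+0.0006i)·(+0.2457-0.1219i)  (+0.0000+0.0001i)·(-0.0619+0.0512i)  (-0.0000+0.0000i)·(+0.0078-0.0103i)
Y_4^2(R⁻¹ n̂) = -0.228373-0.326590i

Re=-0.2284 Im=-0.3266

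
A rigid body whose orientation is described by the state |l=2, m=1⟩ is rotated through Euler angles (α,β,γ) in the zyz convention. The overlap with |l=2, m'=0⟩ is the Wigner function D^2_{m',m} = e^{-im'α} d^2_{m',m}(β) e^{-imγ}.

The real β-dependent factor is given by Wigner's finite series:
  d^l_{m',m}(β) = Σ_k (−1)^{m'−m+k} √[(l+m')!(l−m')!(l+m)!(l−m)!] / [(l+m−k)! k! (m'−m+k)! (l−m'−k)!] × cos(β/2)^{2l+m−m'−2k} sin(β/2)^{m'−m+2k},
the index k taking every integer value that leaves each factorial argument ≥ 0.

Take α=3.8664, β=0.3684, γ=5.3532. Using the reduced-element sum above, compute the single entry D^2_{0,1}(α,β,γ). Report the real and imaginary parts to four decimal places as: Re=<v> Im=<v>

D^2_{0,1}(3.8664,0.3684,5.3532) = e^{-i·0·3.8664}·d^2_{0,1}(0.3684)·e^{-i·1·5.3532}. Compute d first:
With c≡cos(β/2)=0.983083 and s≡sin(β/2)=0.183160, N=[2·2·6·1]^{1/2}=4.898979
k∈{1,2} keeps every argument non-negative
  k=1: (−1)^0·4.8990/(2)·0.9831^3·0.1832^1 = +0.426263
  k=2: (−1)^1·4.8990/(2)·0.9831^1·0.1832^3 = -0.014796
d^2_{0,1}(0.3684) = +0.426263 -0.014796 = +0.411466
D = (+1.000000+0.000000i)·(+0.411466)·(+0.597846+0.801611i) = +0.245993+0.329836i

Re=0.2460 Im=0.3298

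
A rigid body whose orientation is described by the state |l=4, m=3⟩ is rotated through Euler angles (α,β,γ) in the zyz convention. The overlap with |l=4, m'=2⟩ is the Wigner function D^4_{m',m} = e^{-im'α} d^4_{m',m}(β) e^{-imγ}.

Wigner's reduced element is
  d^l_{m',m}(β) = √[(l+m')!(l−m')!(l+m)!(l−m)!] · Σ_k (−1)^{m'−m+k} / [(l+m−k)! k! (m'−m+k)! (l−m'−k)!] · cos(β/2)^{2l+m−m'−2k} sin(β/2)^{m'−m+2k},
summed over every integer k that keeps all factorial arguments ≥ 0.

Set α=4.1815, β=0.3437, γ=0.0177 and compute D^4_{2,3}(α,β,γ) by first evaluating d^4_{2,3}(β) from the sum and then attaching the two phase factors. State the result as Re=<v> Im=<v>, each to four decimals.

Re=-0.2796 Im=-0.4439

First d^4_{2,3}(β=0.3437), then the phase factors e^{-i(2)α} and e^{-i(3)γ}:
With c≡cos(β/2)=0.985270 and s≡sin(β/2)=0.171005, N=[720·2·5040·1]^{1/2}=2693.993318
The bounds max(0,m−m')=1 and min(l+m,l−m')=2 give 2 terms
  k=1: (−1)^0·2693.9933/(720)·0.9853^7·0.1710^1 = +0.576715
  k=2: (−1)^1·2693.9933/(240)·0.9853^5·0.1710^3 = -0.052118
d^4_{2,3}(0.3437) = +0.576715 -0.052118 = +0.524596
D = (-0.487320-0.873223i)·(+0.524596)·(+0.998591-0.053075i) = -0.279599-0.443875i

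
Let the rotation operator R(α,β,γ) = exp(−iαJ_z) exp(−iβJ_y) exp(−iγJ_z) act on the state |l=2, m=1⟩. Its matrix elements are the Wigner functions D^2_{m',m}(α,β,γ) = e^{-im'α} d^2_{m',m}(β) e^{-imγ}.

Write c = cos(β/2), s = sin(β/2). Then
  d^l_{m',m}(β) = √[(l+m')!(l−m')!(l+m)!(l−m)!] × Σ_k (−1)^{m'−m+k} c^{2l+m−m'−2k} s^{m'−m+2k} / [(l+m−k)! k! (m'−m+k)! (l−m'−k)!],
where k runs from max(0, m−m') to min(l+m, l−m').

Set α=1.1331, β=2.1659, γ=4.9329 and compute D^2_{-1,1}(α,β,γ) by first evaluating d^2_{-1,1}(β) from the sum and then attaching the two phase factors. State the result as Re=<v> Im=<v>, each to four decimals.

Split into d^2_{-1,1}(β=2.1659) × two z-phases.
Half-angle: c=0.468725, s=0.883344. N=√(1·6·6·1)=6.000000
k: max(0,(1)−(-1))=2 … min(2+(1),2−(-1))=3
  k=2: (−1)^0·6.0000/(2)·0.4687^2·0.8833^2 = +0.514300
  k=3: (−1)^1·6.0000/(6)·0.4687^0·0.8833^4 = -0.608864
d^2_{-1,1}(2.1659) = +0.514300 -0.608864 = -0.094564
Phases: e^{-i·(-1)·1.1331}=+0.423854+0.905730i, e^{-i·(1)·4.9329}=+0.218728+0.975786i ⇒ D=+0.074808-0.057845i

Re=0.0748 Im=-0.0578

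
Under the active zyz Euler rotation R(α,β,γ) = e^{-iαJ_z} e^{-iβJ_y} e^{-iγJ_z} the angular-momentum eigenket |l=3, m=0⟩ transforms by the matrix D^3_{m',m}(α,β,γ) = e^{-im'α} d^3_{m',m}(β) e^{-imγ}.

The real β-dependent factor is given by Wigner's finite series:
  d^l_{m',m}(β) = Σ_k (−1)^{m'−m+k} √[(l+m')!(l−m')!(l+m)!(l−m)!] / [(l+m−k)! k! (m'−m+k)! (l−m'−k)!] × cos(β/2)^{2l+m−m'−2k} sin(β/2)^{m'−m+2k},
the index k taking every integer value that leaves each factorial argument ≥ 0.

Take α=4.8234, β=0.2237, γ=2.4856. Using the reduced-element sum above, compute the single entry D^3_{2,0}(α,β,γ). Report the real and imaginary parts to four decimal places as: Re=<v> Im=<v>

D^3_{2,0}(4.8234,0.2237,2.4856) = e^{-i·2·4.8234}·d^3_{2,0}(0.2237)·e^{-i·0·2.4856}. Compute d first:
With c≡cos(β/2)=0.993751 and s≡sin(β/2)=0.111617, N=[120·1·6·6]^{1/2}=65.726707
k: max(0,(0)−(2))=0 … min(3+(0),3−(2))=1
  k=0: (−1)^2·65.7267/(12)·0.9938^4·0.1116^2 = +0.066547
  k=1: (−1)^3·65.7267/(12)·0.9938^2·0.1116^4 = -0.000840
d^3_{2,0}(0.2237) = +0.066547 -0.000840 = +0.065708
Attach z-rotation phases: D = e^{-i(2)(4.8234)}·(+0.065708)·e^{-i(0)(2.4856)} = -0.064095+0.014469i

Re=-0.0641 Im=0.0145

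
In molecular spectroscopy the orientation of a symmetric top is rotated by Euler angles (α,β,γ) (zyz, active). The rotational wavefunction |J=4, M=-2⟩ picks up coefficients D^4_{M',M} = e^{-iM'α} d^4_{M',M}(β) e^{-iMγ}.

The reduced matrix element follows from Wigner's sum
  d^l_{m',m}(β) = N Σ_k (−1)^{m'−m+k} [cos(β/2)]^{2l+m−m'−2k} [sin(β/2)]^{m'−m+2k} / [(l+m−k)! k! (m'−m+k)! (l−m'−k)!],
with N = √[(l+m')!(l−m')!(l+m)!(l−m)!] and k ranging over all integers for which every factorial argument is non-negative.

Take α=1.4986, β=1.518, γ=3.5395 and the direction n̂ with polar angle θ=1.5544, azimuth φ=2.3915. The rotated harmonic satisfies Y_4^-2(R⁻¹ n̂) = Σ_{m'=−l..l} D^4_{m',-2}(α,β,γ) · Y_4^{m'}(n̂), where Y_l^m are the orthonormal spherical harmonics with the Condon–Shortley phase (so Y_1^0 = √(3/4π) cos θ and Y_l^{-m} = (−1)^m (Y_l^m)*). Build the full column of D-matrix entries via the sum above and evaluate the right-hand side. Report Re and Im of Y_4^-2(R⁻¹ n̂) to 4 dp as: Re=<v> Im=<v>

Re=-0.2378 Im=-0.2646

Need the full column D^4_{m',-2} for m'=−4..4 at α=1.4986, β=1.518, γ=3.5395.
cos(β/2)=0.725525, sin(β/2)=0.688196
d^4_{-4,-2}: single k=2 term ⇒ +0.365524;  D = +0.319538+0.177492i
d^4_{-3,-2}: k∈[1..2] ⇒ +0.272484 -0.735500 = -0.463016;  D = -0.253444+0.387492i
d^4_{-2,-2}: k∈[0..2] ⇒ +0.076774 -0.828931 +0.932286 = +0.180129;  D = -0.143242-0.109215i
d^4_{-1,-2}: k∈[0..2] ⇒ -0.308968 +1.389965 -0.833744 = +0.247252;  D = -0.163706+0.185295i
d^4_{0,-2}: k∈[0..2] ⇒ +0.655328 -1.572345 +0.530517 = -0.386500;  D = -0.270435-0.276128i
d^4_{1,-2}: k∈[0..2] ⇒ -0.926643 +1.250617 -0.225048 = +0.098926;  D = +0.075485-0.063940i
d^4_{2,-2}: k∈[0..2] ⇒ +0.932286 -0.671057 +0.050315 = +0.311544;  D = -0.183693-0.251628i
d^4_{3,-2}: k∈[0..1] ⇒ -0.661764 +0.198473 = -0.463291;  D = +0.392920-0.245462i
d^4_{4,-2}: single k=0 term ⇒ +0.295908;  D = +0.138268+0.261617i
Y_4^{m'}(θ=1.5544,φ=2.3915) and Σ D·Y over m':
  (+0.3195+0.1775i)·(-0.4379+0.0623i)  (-0.2534+0.3875i)·(+0.0129-0.0160i)  (-0.1432-0.1092i)·(-0.0236-0.3330i)  (-0.1637+0.1853i)·(+0.0170+0.0159i)  (-0.2704-0.2761i)·(+0.3165+0.0000i)  (+0.0755-0.0639i)·(-0.0170+0.0159i)  (-0.1837-0.2516i)·(-0.0236+0.3330i)  (+0.3929-0.2455i)·(-0.0129-0.0160i)  (+0.1383+0.2616i)·(-0.4379-0.0623i)
Y_4^-2(R⁻¹ n̂) = -0.237765-0.264589i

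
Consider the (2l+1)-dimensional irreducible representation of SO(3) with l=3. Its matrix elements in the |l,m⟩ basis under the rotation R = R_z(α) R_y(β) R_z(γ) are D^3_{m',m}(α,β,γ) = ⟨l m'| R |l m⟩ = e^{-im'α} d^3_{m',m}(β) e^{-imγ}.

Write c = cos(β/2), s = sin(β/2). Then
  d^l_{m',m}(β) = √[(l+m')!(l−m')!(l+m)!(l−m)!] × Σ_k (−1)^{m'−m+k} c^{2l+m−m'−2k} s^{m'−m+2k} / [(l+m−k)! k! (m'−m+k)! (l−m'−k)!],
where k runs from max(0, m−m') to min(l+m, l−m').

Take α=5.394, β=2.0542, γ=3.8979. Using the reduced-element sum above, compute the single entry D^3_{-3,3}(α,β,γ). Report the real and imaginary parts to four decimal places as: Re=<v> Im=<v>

Re=-0.0873 Im=-0.3830

First d^3_{-3,3}(β=2.0542), then the phase factors e^{-i(-3)α} and e^{-i(3)γ}:
With c≡cos(β/2)=0.517303 and s≡sin(β/2)=0.855802, N=[1·720·720·1]^{1/2}=720.000000
k∈{6} keeps every argument non-negative
  k=6: (−1)^0·720.0000/(720)·0.5173^0·0.8558^6 = +0.392863
d^3_{-3,3}(2.0542) = +0.392863
Attach z-rotation phases: D = e^{-i(-3)(5.394)}·(+0.392863)·e^{-i(3)(3.8979)} = -0.087301-0.383040i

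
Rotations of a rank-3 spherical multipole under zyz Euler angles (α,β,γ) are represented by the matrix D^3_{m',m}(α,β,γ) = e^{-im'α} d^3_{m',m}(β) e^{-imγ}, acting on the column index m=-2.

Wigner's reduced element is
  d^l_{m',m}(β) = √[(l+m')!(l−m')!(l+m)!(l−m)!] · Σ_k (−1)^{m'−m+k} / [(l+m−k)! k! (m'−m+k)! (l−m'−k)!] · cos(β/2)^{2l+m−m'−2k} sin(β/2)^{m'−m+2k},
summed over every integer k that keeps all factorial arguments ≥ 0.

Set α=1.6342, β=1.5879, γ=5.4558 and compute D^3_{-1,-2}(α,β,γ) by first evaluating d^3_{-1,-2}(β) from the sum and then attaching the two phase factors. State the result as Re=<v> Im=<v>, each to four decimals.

D^3_{-1,-2}(1.6342,1.5879,5.4558) = e^{-i·-1·1.6342}·d^3_{-1,-2}(1.5879)·e^{-i·-2·5.4558}. Compute d first:
Half-angle: c=0.701034, s=0.713128. N=√(2·24·1·120)=75.894664
Admissible k: 0..1 (factorial args all ≥0)
  k=0: (−1)^1·75.8947/(24)·0.7010^5·0.7131^1 = -0.381823
  k=1: (−1)^2·75.8947/(12)·0.7010^3·0.7131^3 = +0.790223
d^3_{-1,-2}(1.5879) = -0.381823 +0.790223 = +0.408399
D = (-0.063361+0.997991i)·(+0.408399)·(-0.083876-0.996476i) = +0.408313-0.008400i

Re=0.4083 Im=-0.0084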